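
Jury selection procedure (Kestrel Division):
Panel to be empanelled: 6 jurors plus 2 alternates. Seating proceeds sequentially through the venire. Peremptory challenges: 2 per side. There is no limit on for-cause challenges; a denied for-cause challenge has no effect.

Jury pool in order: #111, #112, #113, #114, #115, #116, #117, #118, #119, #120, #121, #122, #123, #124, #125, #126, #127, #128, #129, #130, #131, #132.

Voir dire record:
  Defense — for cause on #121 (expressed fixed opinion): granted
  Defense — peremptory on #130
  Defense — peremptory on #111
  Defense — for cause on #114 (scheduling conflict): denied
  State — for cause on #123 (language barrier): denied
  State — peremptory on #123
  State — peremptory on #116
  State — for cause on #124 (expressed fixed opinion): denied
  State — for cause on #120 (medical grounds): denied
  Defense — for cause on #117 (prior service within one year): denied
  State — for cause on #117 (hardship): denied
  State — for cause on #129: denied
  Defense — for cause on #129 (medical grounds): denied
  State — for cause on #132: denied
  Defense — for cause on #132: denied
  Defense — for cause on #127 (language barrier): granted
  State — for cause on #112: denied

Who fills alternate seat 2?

Removed: #111, #116, #121, #123, #127, #130. (#112, #114, #117, #120, #124, #129, #132 stay — for-cause denied.)
Filling seats in venire order through position 8: #112, #113, #114, #115, #117, #118, #119, #120.
So alternate 2 is #120.

120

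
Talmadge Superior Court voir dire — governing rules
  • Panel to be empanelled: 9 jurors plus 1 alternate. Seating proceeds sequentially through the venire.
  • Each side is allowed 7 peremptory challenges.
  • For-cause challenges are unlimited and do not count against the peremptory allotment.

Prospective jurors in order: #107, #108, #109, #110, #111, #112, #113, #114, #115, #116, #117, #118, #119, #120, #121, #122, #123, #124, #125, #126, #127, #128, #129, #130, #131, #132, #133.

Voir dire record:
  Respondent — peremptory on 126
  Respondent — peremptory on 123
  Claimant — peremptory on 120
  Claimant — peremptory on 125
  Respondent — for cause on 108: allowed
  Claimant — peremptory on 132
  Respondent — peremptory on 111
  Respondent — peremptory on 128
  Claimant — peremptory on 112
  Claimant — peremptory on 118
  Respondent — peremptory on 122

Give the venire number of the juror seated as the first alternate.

121

Removed: #108, #111, #112, #118, #120, #122, #123, #125, #126, #128, #132.
Seating in order: seats 1–9 → #107, #109, #110, #113, #114, #115, #116, #117, #119; alternates → #121.
So alternate 1 is #121.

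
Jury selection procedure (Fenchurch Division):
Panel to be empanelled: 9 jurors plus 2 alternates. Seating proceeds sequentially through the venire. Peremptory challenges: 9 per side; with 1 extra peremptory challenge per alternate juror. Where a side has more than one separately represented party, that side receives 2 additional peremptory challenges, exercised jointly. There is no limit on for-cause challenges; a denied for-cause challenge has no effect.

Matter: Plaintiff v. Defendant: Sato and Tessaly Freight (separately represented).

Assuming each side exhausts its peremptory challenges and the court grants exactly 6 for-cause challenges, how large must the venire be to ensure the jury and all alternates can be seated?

Seats to fill: 9 + 2 alternates = 11.
Peremptories — Plaintiff: 9 + 1×2 = 11; Defendant: 9 + 1×2 + 2 = 13; total 24.
For-cause removals: 6.
Minimum venire: 11 + 24 + 6 = 41.

41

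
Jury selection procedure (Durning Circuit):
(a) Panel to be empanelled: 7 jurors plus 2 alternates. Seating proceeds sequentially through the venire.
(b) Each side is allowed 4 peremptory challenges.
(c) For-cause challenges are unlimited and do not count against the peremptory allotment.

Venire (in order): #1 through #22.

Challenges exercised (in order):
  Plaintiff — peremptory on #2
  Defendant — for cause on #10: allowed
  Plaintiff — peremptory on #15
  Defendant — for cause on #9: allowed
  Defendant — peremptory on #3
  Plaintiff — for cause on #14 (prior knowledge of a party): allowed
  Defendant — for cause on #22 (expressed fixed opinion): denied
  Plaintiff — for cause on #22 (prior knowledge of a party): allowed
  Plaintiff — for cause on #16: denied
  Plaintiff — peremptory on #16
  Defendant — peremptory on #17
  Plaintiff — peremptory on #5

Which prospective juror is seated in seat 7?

12

Removed: #2, #3, #5, #9, #10, #14, #15, #16, #17, #22.
Seating in order: seats 1–7 → #1, #4, #6, #7, #8, #11, #12; alternates → #13, #18.
So seat 7 is #12.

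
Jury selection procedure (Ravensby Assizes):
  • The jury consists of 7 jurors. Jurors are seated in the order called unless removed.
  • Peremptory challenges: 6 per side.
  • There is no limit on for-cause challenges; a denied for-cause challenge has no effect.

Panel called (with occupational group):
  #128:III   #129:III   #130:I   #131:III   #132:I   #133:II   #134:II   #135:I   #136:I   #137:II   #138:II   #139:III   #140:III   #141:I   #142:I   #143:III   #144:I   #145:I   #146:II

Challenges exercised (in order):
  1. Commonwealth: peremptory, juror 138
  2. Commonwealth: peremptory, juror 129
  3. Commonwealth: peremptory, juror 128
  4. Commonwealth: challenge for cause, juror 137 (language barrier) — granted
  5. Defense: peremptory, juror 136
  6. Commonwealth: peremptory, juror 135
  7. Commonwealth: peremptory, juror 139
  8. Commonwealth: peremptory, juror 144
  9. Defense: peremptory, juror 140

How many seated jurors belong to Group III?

1

Removed: #128, #129, #135, #136, #137, #138, #139, #140, #144.
Seated jurors 1–7: #130, #131, #132, #133, #134, #141, #142.
Of those, in Group III: #131 → 1.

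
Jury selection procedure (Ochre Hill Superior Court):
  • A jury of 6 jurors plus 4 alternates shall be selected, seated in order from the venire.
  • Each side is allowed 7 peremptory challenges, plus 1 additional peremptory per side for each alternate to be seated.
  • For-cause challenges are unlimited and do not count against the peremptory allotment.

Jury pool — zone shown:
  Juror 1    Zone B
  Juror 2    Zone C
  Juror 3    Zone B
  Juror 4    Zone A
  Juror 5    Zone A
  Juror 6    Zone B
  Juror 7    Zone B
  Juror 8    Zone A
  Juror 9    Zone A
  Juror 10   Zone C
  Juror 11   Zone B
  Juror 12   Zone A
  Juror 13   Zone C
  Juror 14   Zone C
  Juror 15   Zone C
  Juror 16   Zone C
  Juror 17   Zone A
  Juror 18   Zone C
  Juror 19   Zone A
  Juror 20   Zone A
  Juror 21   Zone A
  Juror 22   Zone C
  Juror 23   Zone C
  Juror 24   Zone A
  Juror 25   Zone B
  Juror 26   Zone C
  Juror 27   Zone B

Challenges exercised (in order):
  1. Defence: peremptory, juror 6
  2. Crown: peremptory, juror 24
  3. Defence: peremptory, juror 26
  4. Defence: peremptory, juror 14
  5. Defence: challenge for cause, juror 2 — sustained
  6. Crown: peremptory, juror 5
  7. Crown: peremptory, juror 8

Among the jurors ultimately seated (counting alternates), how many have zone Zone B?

Removed: #2, #5, #6, #8, #14, #24, #26.
Seated (10 incl. alternates): #1, #3, #4, #7, #9, #10, #11, #12, #13, #15.
Of those, in Zone B: #1, #3, #7, #11 → 4.

4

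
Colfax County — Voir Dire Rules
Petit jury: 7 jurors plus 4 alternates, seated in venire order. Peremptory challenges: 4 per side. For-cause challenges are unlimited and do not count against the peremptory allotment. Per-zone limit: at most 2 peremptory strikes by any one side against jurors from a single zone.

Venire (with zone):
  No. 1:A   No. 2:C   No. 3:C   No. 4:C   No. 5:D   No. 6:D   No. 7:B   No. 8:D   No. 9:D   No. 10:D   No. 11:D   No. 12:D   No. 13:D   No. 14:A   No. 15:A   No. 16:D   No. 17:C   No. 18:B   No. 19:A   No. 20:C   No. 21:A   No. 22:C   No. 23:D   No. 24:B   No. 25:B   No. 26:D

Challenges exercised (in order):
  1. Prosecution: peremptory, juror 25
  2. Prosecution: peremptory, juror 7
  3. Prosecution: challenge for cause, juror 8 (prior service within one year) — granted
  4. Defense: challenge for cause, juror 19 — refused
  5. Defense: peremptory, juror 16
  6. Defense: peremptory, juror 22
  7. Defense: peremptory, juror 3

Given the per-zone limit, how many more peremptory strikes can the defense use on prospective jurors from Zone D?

Defense peremptories so far: #16, #22, #3 — 3 of 4 used, 1 left overall.
Against Zone D: #16 — 1 used; per-zone cap 2 leaves 1.
Binding limit: min(1, 1) = 1.

1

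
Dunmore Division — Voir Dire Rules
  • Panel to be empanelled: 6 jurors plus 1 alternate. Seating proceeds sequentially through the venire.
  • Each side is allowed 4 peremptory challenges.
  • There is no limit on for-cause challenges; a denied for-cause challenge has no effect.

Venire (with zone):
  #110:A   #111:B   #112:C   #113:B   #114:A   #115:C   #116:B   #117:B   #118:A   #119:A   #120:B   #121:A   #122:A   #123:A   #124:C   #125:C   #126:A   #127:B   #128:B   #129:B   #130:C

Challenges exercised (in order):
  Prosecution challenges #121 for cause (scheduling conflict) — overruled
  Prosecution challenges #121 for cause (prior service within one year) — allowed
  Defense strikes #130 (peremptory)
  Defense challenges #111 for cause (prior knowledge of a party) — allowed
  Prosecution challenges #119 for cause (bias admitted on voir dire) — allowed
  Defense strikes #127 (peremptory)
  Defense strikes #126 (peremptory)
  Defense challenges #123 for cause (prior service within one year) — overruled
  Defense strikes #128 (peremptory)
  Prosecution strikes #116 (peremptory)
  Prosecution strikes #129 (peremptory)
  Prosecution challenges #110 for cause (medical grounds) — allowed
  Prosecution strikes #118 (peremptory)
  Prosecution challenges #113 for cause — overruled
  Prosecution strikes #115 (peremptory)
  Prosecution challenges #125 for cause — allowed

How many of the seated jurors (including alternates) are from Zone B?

3

Removed: #110, #111, #115, #116, #118, #119, #121, #125, #126, #127, #128, #129, #130.
Seated (7 incl. alternates): #112, #113, #114, #117, #120, #122, #123.
Of those, in Zone B: #113, #117, #120 → 3.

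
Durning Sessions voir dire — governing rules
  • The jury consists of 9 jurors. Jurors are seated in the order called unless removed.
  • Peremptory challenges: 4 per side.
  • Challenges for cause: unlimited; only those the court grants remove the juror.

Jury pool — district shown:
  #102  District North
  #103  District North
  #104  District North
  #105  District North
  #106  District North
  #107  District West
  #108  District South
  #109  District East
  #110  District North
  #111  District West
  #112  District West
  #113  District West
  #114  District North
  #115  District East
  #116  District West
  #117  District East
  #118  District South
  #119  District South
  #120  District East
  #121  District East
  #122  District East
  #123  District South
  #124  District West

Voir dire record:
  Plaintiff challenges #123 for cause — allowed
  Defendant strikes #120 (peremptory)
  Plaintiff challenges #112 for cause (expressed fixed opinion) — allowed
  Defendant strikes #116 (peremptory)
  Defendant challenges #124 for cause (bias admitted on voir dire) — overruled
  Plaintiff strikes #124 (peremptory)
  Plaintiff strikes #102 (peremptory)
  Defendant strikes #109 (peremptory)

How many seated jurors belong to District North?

Removed: #102, #109, #112, #116, #120, #123, #124.
Seated jurors 1–9: #103, #104, #105, #106, #107, #108, #110, #111, #113.
Of those, in District North: #103, #104, #105, #106, #110 → 5.

5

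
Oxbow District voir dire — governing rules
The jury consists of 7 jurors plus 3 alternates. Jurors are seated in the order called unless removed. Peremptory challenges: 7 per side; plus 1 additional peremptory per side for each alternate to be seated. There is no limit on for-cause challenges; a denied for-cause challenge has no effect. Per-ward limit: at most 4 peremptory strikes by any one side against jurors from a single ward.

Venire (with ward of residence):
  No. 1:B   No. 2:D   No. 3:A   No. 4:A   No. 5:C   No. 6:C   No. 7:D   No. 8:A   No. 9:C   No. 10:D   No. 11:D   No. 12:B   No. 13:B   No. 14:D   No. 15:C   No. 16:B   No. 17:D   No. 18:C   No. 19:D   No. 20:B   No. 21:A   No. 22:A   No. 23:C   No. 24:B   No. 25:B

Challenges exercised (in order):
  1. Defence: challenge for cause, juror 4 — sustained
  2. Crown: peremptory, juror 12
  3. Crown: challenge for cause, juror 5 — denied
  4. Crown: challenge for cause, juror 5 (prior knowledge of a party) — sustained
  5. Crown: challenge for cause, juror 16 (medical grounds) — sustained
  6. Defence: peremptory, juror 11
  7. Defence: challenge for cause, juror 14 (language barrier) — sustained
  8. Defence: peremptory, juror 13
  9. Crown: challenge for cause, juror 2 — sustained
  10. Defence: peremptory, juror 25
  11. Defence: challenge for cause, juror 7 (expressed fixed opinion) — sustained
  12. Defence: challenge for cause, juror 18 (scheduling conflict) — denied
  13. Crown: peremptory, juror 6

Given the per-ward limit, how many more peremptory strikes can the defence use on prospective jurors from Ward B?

Defence peremptories so far: #11, #13, #25 — 3 of 10 used, 7 left overall.
Against Ward B: #13, #25 — 2 used; per-ward cap 4 leaves 2.
Binding limit: min(7, 2) = 2.

2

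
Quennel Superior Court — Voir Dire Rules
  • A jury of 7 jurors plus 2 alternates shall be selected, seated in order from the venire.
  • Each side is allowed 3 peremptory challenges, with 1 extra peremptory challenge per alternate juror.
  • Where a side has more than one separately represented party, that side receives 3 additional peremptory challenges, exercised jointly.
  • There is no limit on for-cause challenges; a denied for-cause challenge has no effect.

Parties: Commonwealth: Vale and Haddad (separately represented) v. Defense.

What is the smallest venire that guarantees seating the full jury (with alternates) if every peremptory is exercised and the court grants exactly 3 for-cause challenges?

25

Seats to fill: 7 + 2 alternates = 9.
Peremptories — Commonwealth: 3 + 1×2 + 3 = 8; Defense: 3 + 1×2 = 5; total 13.
For-cause removals: 3.
Minimum venire: 9 + 13 + 3 = 25.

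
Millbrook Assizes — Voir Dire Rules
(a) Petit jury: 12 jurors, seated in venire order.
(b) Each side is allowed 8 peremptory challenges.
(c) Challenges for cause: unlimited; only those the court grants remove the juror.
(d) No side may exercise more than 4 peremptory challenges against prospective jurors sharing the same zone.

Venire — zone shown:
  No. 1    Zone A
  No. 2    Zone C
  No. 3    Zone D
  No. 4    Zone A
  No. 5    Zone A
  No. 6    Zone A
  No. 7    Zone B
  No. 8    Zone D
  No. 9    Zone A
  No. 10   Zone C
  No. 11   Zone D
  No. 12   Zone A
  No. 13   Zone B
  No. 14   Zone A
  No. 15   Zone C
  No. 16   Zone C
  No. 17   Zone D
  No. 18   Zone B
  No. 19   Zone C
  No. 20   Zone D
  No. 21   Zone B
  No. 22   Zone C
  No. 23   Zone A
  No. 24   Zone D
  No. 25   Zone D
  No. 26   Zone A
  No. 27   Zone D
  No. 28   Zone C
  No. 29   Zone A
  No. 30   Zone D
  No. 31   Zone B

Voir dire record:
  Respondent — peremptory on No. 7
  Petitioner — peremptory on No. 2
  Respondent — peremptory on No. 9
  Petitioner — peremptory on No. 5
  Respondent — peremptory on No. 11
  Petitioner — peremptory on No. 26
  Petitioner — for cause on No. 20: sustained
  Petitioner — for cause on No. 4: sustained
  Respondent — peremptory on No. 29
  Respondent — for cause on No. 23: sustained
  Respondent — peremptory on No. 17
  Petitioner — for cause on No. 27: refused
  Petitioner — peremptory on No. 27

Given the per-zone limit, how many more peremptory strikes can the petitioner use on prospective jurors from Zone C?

3

Petitioner peremptories so far: #2, #5, #26, #27 — 4 of 8 used, 4 left overall.
Against Zone C: #2 — 1 used; per-zone cap 4 leaves 3.
Binding limit: min(4, 3) = 3.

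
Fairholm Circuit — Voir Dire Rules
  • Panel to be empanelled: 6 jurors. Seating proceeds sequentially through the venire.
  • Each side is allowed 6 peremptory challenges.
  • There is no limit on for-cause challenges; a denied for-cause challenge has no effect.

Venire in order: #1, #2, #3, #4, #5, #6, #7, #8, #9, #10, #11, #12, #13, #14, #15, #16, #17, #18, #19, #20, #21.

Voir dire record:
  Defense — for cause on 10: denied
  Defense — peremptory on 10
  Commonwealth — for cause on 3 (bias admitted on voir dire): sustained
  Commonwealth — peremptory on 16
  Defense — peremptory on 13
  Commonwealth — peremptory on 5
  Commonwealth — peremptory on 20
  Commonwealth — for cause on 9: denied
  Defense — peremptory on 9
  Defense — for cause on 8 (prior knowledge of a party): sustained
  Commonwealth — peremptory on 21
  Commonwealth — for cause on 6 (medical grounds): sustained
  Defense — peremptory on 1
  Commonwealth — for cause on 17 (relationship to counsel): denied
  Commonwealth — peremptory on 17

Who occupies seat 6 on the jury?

14

Removed: #1, #3, #5, #6, #8, #9, #10, #13, #16, #17, #20, #21.
Seating in order: seats 1–6 → #2, #4, #7, #11, #12, #14.
So seat 6 is #14.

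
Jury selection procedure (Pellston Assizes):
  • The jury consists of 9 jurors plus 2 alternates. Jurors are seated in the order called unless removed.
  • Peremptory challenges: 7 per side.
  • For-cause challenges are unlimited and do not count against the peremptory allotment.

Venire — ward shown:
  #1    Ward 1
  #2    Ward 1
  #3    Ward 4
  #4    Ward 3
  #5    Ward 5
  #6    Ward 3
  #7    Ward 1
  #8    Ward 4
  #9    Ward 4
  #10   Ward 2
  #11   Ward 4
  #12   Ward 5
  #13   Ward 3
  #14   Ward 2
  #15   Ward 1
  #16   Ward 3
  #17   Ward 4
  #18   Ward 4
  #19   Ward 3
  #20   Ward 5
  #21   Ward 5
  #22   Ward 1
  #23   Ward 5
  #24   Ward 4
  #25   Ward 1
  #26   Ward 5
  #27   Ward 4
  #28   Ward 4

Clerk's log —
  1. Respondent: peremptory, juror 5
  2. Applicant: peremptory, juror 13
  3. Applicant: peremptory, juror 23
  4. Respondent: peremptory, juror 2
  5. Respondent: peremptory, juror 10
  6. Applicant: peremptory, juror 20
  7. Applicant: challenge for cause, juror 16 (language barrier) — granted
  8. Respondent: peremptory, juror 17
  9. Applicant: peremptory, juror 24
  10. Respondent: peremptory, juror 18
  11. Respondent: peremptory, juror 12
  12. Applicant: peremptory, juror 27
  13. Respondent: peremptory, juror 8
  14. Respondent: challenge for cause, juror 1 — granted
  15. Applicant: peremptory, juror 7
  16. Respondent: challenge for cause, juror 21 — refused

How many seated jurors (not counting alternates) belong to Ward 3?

Removed: #1, #2, #5, #7, #8, #10, #12, #13, #16, #17, #18, #20, #23, #24, #27.
Seated jurors 1–9: #3, #4, #6, #9, #11, #14, #15, #19, #21 (alternates #22, #25 not counted).
Of those, in Ward 3: #4, #6, #19 → 3.

3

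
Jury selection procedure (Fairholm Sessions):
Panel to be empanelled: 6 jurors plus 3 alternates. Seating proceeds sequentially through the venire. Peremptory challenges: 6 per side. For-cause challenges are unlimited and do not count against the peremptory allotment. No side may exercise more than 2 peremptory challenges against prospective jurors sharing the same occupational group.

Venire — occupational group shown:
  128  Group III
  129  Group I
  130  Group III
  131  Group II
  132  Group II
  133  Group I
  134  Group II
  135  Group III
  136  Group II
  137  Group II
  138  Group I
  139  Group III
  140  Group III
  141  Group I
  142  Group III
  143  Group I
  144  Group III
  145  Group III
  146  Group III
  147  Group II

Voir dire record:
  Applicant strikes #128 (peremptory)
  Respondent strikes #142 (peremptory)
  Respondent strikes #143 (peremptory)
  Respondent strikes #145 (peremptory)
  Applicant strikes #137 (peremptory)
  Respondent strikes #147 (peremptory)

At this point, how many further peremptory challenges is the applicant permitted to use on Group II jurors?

Applicant peremptories so far: #128, #137 — 2 of 6 used, 4 left overall.
Against Group II: #137 — 1 used; per-group cap 2 leaves 1.
Binding limit: min(4, 1) = 1.

1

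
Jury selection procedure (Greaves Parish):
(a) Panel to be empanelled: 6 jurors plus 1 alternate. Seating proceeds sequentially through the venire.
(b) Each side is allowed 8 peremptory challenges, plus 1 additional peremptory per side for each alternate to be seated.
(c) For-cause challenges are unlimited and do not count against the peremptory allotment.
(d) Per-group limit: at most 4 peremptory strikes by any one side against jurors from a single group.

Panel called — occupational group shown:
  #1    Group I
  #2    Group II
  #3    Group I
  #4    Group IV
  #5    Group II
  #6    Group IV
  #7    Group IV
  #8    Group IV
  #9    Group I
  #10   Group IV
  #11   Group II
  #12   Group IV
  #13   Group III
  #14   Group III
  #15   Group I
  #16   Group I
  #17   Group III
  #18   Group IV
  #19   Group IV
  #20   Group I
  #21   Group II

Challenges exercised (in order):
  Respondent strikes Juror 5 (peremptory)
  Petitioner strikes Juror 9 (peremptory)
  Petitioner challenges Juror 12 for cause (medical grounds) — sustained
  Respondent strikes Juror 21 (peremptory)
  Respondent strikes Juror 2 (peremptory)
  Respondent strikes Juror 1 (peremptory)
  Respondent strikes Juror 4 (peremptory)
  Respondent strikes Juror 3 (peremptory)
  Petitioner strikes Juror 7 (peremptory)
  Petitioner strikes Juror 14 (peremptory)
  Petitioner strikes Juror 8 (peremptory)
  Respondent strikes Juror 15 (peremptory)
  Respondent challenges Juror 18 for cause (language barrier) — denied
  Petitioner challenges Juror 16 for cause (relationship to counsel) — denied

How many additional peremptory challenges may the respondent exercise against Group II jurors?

Respondent peremptories so far: #5, #21, #2, #1, #4, #3, #15 — 7 of 9 used, 2 left overall.
Against Group II: #5, #21, #2 — 3 used; per-group cap 4 leaves 1.
Binding limit: min(2, 1) = 1.

1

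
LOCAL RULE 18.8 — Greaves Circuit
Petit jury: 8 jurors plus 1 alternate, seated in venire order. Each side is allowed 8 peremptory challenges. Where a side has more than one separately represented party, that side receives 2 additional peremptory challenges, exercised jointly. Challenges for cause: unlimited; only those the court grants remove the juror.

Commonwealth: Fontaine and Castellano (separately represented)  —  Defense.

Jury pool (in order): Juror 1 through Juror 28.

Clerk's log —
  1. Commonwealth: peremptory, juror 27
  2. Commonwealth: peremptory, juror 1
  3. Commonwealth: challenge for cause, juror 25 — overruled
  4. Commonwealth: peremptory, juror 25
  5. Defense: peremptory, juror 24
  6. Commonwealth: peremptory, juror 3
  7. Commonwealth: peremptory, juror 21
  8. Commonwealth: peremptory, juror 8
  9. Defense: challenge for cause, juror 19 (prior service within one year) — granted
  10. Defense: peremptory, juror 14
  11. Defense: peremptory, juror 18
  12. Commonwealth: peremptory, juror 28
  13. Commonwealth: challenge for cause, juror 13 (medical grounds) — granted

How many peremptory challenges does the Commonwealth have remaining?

Commonwealth allotment: 8 base + 2 multi-party = 10.
Commonwealth peremptories used: #27, #1, #25, #3, #21, #8, #28 — 7 (for-cause on #25, #13 don't count).
Remaining: 10 − 7 = 3.

3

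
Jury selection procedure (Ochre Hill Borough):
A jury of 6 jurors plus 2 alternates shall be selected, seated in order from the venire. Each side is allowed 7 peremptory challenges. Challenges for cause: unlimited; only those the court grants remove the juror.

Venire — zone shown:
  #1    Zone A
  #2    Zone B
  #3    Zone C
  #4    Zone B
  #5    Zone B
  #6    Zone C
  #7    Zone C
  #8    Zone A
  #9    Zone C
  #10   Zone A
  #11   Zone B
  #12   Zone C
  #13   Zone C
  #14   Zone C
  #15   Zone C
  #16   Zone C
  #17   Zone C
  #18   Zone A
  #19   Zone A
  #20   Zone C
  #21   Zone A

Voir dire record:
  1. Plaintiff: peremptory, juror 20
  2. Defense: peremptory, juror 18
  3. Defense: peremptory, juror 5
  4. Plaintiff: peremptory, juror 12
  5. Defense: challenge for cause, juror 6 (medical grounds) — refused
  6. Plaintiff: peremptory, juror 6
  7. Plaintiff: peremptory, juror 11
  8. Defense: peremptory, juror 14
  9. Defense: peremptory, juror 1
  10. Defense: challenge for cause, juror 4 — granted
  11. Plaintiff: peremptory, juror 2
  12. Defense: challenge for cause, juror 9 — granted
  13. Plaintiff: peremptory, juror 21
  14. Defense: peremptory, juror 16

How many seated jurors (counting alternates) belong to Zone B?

0

Removed: #1, #2, #4, #5, #6, #9, #11, #12, #14, #16, #18, #20, #21.
Seated (8 incl. alternates): #3, #7, #8, #10, #13, #15, #17, #19.
None of those are in Zone B → 0.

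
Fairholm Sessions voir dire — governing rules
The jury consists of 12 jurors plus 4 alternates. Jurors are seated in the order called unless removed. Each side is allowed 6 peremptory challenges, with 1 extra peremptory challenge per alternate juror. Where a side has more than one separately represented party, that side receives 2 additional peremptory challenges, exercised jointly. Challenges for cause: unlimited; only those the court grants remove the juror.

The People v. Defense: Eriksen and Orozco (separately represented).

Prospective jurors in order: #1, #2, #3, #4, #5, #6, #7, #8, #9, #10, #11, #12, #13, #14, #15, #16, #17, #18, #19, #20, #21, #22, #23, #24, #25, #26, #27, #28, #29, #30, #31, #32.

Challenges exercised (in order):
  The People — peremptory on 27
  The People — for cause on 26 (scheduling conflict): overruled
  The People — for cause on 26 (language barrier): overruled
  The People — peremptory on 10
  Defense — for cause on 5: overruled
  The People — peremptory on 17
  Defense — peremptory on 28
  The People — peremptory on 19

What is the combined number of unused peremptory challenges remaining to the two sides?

The People allotment: 6 base + 1 × 4 alternates = 10. Defense allotment: 6 base + 1 × 4 alternates + 2 multi-party = 12.
The People peremptories used: #27, #10, #17, #19 — 4 (for-cause on #26, #26 don't count).
Defense peremptories used: #28 — 1 (the for-cause on #5 doesn't count).
Remaining: (10 − 4) + (12 − 1) = 17.

17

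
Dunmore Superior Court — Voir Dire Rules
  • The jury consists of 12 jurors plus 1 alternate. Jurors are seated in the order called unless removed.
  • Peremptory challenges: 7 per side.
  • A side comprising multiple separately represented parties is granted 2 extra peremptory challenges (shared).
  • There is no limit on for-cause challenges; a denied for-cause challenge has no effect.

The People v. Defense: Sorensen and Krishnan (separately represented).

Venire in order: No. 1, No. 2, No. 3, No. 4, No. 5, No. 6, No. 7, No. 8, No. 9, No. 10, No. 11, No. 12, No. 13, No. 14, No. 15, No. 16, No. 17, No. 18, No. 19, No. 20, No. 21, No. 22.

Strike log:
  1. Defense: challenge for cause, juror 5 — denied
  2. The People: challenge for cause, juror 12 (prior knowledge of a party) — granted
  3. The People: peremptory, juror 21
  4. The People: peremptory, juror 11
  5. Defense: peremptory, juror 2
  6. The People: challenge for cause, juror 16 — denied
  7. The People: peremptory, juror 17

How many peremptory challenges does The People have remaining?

4

The People allotment: 7.
The People peremptories used: #21, #11, #17 — 3 (for-cause on #12, #16 don't count).
Remaining: 7 − 3 = 4.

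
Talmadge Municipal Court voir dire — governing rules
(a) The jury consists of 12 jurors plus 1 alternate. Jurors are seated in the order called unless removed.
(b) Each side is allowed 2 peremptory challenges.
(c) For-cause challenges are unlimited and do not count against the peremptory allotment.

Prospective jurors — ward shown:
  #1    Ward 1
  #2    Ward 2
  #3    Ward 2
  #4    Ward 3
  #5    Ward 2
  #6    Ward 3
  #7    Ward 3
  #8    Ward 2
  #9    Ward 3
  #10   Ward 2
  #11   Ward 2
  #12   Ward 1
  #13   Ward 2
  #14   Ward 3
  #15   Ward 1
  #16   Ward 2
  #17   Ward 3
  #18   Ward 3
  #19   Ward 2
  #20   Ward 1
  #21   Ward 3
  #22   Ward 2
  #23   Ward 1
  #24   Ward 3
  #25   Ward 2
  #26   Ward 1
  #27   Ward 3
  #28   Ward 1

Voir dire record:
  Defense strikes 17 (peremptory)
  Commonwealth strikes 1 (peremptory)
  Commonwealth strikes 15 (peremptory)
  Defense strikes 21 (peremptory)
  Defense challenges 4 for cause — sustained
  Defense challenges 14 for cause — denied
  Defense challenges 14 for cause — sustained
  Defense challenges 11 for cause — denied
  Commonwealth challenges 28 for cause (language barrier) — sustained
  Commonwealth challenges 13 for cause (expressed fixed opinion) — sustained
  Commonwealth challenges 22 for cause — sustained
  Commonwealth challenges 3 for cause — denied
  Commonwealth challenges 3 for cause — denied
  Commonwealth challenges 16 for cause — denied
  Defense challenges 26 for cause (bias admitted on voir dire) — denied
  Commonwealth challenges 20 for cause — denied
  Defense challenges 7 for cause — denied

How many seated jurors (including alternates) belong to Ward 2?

Removed: #1, #4, #13, #14, #15, #17, #21, #22, #28.
Seated (13 incl. alternates): #2, #3, #5, #6, #7, #8, #9, #10, #11, #12, #16, #18, #19.
Of those, in Ward 2: #2, #3, #5, #8, #10, #11, #16, #19 → 8.

8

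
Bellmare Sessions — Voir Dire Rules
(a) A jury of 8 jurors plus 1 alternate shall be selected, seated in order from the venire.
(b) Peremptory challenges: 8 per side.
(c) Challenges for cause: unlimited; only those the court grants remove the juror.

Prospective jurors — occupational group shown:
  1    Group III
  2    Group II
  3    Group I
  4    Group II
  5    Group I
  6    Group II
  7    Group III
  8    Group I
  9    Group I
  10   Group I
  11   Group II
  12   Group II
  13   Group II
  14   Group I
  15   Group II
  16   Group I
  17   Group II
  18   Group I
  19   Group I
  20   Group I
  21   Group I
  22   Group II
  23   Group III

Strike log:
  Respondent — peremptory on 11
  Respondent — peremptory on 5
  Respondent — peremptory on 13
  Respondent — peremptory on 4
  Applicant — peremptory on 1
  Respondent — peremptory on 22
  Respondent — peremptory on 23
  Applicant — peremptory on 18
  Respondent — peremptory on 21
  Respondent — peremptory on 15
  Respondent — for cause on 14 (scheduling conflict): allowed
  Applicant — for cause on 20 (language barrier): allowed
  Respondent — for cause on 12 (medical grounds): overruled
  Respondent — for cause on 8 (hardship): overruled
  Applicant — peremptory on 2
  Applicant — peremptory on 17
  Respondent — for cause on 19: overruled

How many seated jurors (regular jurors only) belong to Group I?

Removed: #1, #2, #4, #5, #11, #13, #14, #15, #17, #18, #20, #21, #22, #23.
Seated jurors 1–8: #3, #6, #7, #8, #9, #10, #12, #16 (alternates #19 not counted).
Of those, in Group I: #3, #8, #9, #10, #16 → 5.

5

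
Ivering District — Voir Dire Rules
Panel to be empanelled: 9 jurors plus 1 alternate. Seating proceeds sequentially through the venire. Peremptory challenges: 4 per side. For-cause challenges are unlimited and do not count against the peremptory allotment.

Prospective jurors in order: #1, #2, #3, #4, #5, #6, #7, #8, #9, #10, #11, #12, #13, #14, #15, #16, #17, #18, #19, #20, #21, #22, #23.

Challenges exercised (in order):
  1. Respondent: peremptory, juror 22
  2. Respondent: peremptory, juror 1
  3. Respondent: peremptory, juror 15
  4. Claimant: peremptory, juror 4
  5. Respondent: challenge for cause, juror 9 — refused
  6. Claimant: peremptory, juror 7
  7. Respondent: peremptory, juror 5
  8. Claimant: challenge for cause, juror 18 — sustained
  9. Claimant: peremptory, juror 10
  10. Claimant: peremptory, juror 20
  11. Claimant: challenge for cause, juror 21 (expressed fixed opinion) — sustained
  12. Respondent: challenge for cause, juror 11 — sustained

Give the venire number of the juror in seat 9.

16

Removed: #1, #4, #5, #7, #10, #11, #15, #18, #20, #21, #22. (#9 stays — for-cause denied.)
Seating in order: seats 1–9 → #2, #3, #6, #8, #9, #12, #13, #14, #16; alternates → #17.
So seat 9 is #16.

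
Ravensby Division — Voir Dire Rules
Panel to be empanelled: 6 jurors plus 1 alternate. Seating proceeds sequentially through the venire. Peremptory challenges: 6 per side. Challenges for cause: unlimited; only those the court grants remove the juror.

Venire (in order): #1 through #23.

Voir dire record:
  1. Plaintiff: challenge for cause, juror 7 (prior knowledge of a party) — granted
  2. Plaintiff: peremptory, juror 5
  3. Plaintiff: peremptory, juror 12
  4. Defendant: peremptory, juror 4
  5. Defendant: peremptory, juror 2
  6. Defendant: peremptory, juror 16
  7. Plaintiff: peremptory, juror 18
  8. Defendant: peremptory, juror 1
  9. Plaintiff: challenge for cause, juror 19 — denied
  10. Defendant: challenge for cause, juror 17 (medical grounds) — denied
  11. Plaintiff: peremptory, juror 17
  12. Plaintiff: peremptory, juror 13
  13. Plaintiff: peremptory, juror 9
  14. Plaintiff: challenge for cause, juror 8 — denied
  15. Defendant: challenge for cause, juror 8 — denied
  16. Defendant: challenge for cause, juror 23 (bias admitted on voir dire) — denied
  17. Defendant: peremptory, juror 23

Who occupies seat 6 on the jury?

Removed: #1, #2, #4, #5, #7, #9, #12, #13, #16, #17, #18, #23. (#8, #19 stay — for-cause denied.)
Filling seats in venire order through position 6: #3, #6, #8, #10, #11, #14.
So seat 6 is #14.

14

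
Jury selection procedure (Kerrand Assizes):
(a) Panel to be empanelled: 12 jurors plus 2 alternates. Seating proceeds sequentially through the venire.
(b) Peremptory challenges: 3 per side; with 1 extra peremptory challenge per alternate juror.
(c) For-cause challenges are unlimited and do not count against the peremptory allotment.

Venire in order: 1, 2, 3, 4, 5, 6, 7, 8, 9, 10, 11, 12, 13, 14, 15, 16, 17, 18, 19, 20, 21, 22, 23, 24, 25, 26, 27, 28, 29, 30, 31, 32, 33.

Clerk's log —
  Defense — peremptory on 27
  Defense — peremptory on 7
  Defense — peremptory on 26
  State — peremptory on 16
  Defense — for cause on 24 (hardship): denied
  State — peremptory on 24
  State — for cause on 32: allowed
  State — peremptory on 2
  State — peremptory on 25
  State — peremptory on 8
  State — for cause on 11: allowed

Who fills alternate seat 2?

19

Removed: #2, #7, #8, #11, #16, #24, #25, #26, #27, #32.
Filling seats in venire order through position 14: #1, #3, #4, #5, #6, #9, #10, #12, #13, #14, #15, #17, #18, #19.
So alternate 2 is #19.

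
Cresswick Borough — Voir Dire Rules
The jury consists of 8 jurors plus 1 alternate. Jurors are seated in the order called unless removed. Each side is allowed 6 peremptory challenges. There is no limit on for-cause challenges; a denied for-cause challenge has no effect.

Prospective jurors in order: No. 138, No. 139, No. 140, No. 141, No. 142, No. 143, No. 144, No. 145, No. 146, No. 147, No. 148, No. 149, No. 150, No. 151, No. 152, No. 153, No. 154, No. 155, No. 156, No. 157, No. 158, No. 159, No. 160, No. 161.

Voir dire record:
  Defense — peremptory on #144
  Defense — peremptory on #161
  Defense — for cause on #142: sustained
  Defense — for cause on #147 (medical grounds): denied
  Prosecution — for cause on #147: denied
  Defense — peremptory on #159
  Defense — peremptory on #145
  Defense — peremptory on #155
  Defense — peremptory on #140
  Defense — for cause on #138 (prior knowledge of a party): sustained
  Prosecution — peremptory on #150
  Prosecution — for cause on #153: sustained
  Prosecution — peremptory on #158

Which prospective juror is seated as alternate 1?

152

Removed: #138, #140, #142, #144, #145, #150, #153, #155, #158, #159, #161. (#147 stays — for-cause denied.)
Seating in order: seats 1–8 → #139, #141, #143, #146, #147, #148, #149, #151; alternates → #152.
So alternate 1 is #152.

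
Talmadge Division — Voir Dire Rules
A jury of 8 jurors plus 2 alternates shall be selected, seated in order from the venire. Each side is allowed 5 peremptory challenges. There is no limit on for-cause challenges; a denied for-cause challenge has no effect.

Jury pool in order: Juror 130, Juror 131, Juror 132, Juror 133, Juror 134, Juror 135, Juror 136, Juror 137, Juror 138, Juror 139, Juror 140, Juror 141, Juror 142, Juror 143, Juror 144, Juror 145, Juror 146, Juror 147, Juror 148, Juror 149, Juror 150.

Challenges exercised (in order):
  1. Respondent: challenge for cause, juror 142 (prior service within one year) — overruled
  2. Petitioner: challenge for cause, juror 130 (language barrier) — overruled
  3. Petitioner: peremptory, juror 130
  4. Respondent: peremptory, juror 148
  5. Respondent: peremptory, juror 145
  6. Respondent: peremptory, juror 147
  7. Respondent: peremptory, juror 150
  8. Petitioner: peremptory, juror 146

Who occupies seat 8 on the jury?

138

Removed: #130, #145, #146, #147, #148, #150. (#142 stays — for-cause denied.)
Seating in order: seats 1–8 → #131, #132, #133, #134, #135, #136, #137, #138; alternates → #139, #140.
So seat 8 is #138.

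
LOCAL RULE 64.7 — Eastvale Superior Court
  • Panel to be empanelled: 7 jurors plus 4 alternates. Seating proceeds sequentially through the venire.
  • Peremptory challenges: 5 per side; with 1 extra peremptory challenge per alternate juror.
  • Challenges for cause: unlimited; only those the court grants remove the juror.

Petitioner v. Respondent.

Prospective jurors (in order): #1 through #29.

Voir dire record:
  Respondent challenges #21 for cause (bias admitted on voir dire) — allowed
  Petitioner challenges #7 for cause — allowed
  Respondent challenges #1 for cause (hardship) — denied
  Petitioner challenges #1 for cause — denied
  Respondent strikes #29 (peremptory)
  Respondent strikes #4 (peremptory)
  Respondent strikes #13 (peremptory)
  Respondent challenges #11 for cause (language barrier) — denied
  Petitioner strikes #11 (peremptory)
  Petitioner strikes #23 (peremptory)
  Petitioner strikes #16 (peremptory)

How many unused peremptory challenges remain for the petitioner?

Petitioner allotment: 5 base + 1 × 4 alternates = 9.
Petitioner peremptories used: #11, #23, #16 — 3 (for-cause on #7, #1 don't count).
Remaining: 9 − 3 = 6.

6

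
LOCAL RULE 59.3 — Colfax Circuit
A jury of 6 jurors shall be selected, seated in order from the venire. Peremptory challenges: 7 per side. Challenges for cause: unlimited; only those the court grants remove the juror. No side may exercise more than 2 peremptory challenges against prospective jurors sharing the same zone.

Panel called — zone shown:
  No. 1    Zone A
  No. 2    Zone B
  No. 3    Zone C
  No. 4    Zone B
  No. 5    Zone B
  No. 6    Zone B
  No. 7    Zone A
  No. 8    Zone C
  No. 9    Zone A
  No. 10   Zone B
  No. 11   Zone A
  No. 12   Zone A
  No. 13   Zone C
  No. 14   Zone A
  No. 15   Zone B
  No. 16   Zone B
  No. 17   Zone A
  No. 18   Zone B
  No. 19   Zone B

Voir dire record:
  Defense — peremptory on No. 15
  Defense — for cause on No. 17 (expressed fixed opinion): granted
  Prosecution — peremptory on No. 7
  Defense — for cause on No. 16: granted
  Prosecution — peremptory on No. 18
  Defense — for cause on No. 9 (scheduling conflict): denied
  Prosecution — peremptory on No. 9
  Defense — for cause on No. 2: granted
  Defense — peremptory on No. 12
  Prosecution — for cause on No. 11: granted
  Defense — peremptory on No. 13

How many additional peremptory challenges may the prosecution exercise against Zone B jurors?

Prosecution peremptories so far: #7, #18, #9 — 3 of 7 used, 4 left overall.
Against Zone B: #18 — 1 used; per-zone cap 2 leaves 1.
Binding limit: min(4, 1) = 1.

1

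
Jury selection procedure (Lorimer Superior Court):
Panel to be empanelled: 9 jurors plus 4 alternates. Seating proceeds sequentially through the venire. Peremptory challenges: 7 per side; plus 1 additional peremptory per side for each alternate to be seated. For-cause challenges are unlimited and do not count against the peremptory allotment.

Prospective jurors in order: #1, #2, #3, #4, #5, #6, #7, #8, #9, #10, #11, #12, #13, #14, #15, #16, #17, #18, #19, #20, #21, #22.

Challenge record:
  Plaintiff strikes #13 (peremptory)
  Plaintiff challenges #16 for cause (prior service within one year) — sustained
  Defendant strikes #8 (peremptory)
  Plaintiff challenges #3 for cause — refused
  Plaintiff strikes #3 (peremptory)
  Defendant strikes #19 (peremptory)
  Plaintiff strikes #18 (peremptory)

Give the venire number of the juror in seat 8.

10

Removed: #3, #8, #13, #16, #18, #19.
Filling seats in venire order through position 8: #1, #2, #4, #5, #6, #7, #9, #10.
So seat 8 is #10.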